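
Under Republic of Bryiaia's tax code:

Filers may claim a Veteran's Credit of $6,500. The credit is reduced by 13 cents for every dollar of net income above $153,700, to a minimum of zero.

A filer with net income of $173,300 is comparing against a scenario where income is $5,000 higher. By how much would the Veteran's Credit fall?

$650

At $173,300 — 13% of the $19,600 excess over $153,700 is $2,548; credit = $6,500 − $2,548 = $3,952.
At $178,300 — 13% of the $24,600 excess over $153,700 is $3,198; credit = $6,500 − $3,198 = $3,302.
Lost: $3,952 − $3,302 = $650.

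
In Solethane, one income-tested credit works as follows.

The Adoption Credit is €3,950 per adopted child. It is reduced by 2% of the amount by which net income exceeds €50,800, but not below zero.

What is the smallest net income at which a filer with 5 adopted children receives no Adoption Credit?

Full credit = 5 × €3,950 = €19,750.
The credit falls by 2% of each euro above €50,800, so it reaches zero when the excess is €19,750 / 2% = €987,500: income = €50,800 + €987,500 = €1,038,300.

€1,038,300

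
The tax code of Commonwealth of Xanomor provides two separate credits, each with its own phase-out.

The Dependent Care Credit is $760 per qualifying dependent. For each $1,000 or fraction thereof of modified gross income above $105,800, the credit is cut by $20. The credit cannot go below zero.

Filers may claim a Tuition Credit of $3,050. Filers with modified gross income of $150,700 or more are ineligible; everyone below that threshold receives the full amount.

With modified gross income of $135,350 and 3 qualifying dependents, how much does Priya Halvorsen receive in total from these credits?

$4,730

Dependent Care Credit: base = 3 × $760 = $2,280. income exceeds $105,800 by $29,550, which is 30 full-or-partial $1,000 increments; reduction = 30 × $20 = $600, leaving $1,680.
Tuition Credit: $135,350 is below the $150,700 cutoff, so the full $3,050 applies.
Total: $1,680 + $3,050 = $4,730.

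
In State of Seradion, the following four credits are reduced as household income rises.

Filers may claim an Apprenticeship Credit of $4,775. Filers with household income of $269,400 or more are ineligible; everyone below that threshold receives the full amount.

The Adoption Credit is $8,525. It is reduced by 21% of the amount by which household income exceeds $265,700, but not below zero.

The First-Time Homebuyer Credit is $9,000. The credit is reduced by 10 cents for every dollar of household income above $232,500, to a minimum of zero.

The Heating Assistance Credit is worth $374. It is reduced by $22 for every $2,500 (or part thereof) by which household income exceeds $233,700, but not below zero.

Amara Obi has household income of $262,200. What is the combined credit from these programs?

$19,440

Apprenticeship Credit: $262,200 is below the $269,400 cutoff, so the full $4,775 applies.
Adoption Credit: $262,200 is at or below the $265,700 threshold, so the full $8,525 applies.
First-Time Homebuyer Credit: 10% of the $29,700 excess over $232,500 is $2,970; credit = $9,000 − $2,970 = $6,030.
Heating Assistance Credit: income exceeds $233,700 by $28,500, which is 12 full-or-partial $2,500 increments; reduction = 12 × $22 = $264, leaving $110.
Total: $4,775 + $8,525 + $6,030 + $110 = $19,440.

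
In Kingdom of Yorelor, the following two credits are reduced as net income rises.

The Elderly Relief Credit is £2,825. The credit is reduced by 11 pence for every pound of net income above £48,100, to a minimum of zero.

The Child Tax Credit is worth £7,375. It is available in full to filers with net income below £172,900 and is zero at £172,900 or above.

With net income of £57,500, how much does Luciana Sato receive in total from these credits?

£9,166

Elderly Relief Credit: 11% of the £9,400 excess over £48,100 is £1,034; credit = £2,825 − £1,034 = £1,791.
Child Tax Credit: £57,500 is below the £172,900 cutoff, so the full £7,375 applies.
Total: £1,791 + £7,375 = £9,166.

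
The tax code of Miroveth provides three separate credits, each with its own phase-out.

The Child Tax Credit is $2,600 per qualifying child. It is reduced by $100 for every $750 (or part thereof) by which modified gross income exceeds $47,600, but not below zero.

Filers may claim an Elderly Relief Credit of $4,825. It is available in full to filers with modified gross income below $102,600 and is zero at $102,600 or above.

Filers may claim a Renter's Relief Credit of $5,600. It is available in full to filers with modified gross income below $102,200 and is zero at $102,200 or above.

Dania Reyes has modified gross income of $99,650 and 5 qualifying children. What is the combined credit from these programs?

$16,425

Child Tax Credit: base = 5 × $2,600 = $13,000. income exceeds $47,600 by $52,050, which is 70 full-or-partial $750 increments; reduction = 70 × $100 = $7,000, leaving $6,000.
Elderly Relief Credit: $99,650 is below the $102,600 cutoff, so the full $4,825 applies.
Renter's Relief Credit: $99,650 is below the $102,200 cutoff, so the full $5,600 applies.
Total: $6,000 + $4,825 + $5,600 = $16,425.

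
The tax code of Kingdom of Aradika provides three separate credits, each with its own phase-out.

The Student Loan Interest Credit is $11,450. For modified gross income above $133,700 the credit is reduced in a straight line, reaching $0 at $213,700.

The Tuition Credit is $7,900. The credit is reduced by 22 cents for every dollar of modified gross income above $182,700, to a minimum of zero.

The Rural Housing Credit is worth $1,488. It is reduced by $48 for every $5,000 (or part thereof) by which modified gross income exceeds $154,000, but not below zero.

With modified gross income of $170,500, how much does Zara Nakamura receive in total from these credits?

$15,379

Student Loan Interest Credit: $170,500 is $36,800 into a $80,000 phase-out range, leaving 43,200/80,000 of the credit: $11,450 × 43,200/80,000 = $6,183.
Tuition Credit: $170,500 is at or below the $182,700 threshold, so the full $7,900 applies.
Rural Housing Credit: income exceeds $154,000 by $16,500, which is 4 full-or-partial $5,000 increments; reduction = 4 × $48 = $192, leaving $1,296.
Total: $6,183 + $7,900 + $1,296 = $15,379.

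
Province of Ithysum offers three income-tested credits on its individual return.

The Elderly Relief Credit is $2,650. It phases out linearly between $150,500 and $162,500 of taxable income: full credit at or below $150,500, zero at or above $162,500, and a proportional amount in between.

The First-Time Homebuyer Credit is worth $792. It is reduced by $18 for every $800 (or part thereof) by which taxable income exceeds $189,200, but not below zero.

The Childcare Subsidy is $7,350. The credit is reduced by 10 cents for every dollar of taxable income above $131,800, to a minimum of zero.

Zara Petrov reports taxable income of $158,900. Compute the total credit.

$6,227

Elderly Relief Credit: $158,900 is $8,400 into a $12,000 phase-out range, leaving 3,600/12,000 of the credit: $2,650 × 3,600/12,000 = $795.
First-Time Homebuyer Credit: $158,900 is at or below the $189,200 threshold, so the full $792 applies.
Childcare Subsidy: 10% of the $27,100 excess over $131,800 is $2,710; credit = $7,350 − $2,710 = $4,640.
Total: $795 + $792 + $4,640 = $6,227.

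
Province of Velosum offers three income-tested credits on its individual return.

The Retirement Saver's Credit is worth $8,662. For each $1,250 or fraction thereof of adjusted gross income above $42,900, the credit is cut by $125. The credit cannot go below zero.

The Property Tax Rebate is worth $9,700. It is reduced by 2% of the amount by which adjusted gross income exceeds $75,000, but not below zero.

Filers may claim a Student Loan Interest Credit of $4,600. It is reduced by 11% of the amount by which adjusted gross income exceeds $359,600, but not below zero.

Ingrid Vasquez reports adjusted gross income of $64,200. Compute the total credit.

Retirement Saver's Credit: income exceeds $42,900 by $21,300, which is 18 full-or-partial $1,250 increments; reduction = 18 × $125 = $2,250, leaving $6,412.
Property Tax Rebate: $64,200 is at or below the $75,000 threshold, so the full $9,700 applies.
Student Loan Interest Credit: $64,200 is at or below the $359,600 threshold, so the full $4,600 applies.
Total: $6,412 + $9,700 + $4,600 = $20,712.

$20,712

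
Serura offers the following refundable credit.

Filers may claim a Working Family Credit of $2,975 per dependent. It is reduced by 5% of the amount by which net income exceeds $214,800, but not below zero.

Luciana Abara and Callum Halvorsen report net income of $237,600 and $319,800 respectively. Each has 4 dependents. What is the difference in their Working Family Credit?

$4,110

Luciana ($237,600): Working Family Credit: base = 4 × $2,975 = $11,900. 5% of the $22,800 excess over $214,800 is $1,140; credit = $11,900 − $1,140 = $10,760.
Callum ($319,800): Working Family Credit: base = 4 × $2,975 = $11,900. 5% of the $105,000 excess over $214,800 is $5,250; credit = $11,900 − $5,250 = $6,650.
Difference: |$10,760 − $6,650| = $4,110.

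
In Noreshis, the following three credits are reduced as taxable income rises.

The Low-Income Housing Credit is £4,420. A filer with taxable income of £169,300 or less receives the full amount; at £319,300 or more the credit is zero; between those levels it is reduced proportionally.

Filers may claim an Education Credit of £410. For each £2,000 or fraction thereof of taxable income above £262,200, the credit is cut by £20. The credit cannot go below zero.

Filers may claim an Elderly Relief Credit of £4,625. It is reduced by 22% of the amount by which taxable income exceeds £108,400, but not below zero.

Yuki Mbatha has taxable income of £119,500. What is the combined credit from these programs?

£7,013

Low-Income Housing Credit: £119,500 is at or below the £169,300 threshold, so the full £4,420 applies.
Education Credit: £119,500 is at or below the £262,200 threshold, so the full £410 applies.
Elderly Relief Credit: 22% of the £11,100 excess over £108,400 is £2,442; credit = £4,625 − £2,442 = £2,183.
Total: £4,420 + £410 + £2,183 = £7,013.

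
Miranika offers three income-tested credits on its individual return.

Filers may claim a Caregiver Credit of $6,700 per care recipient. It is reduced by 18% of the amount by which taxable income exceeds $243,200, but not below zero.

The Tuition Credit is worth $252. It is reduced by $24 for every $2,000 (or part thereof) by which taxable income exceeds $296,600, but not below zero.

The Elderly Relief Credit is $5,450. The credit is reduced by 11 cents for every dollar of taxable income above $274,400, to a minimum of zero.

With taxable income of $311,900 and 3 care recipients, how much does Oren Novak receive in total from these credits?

Caregiver Credit: base = 3 × $6,700 = $20,100. 18% of the $68,700 excess over $243,200 is $12,366; credit = $20,100 − $12,366 = $7,734.
Tuition Credit: income exceeds $296,600 by $15,300, which is 8 full-or-partial $2,000 increments; reduction = 8 × $24 = $192, leaving $60.
Elderly Relief Credit: 11% of the $37,500 excess over $274,400 is $4,125; credit = $5,450 − $4,125 = $1,325.
Total: $7,734 + $60 + $1,325 = $9,119.

$9,119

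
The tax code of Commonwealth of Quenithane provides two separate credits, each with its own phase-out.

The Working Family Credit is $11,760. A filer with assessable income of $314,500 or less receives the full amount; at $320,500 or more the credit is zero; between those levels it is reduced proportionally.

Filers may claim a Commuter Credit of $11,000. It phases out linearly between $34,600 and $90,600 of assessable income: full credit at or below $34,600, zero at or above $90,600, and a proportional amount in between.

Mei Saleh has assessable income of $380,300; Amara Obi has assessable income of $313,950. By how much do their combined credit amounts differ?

$11,760

Mei ($380,300): Working Family Credit: $380,300 is at or above $320,500, so the credit is $0. Commuter Credit: $380,300 is at or above $90,600, so the credit is $0. total $0 + $0 = $0
Amara ($313,950): Working Family Credit: $313,950 is at or below the $314,500 threshold, so the full $11,760 applies. Commuter Credit: $313,950 is at or above $90,600, so the credit is $0. total $11,760 + $0 = $11,760
Difference: |$0 − $11,760| = $11,760.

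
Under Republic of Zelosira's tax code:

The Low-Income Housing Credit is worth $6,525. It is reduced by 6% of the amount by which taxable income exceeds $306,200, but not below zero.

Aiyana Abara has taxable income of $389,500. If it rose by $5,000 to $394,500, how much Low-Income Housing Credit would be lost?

At $389,500 — 6% of the $83,300 excess over $306,200 is $4,998; credit = $6,525 − $4,998 = $1,527.
At $394,500 — 6% of the $88,300 excess over $306,200 is $5,298; credit = $6,525 − $5,298 = $1,227.
Lost: $1,527 − $1,227 = $300.

$300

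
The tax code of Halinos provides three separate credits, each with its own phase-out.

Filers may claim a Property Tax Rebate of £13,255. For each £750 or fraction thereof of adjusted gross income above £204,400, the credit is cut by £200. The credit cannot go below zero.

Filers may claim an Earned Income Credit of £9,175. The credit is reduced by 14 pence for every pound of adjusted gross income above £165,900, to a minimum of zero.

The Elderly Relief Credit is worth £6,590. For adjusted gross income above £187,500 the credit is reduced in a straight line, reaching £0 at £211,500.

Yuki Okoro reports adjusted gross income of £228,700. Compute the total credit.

Property Tax Rebate: income exceeds £204,400 by £24,300, which is 33 full-or-partial £750 increments; reduction = 33 × £200 = £6,600, leaving £6,655.
Earned Income Credit: 14% of the £62,800 excess over £165,900 is £8,792; credit = £9,175 − £8,792 = £383.
Elderly Relief Credit: £228,700 is at or above £211,500, so the credit is £0.
Total: £6,655 + £383 + £0 = £7,038.

£7,038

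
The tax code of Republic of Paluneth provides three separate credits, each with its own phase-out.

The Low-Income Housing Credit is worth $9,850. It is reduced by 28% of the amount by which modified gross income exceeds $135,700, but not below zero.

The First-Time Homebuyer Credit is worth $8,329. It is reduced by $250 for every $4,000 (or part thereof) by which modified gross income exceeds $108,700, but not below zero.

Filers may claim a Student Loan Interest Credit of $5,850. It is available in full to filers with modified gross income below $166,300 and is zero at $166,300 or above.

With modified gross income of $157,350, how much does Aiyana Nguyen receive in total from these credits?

$14,717

Low-Income Housing Credit: 28% of the $21,650 excess over $135,700 is $6,062; credit = $9,850 − $6,062 = $3,788.
First-Time Homebuyer Credit: income exceeds $108,700 by $48,650, which is 13 full-or-partial $4,000 increments; reduction = 13 × $250 = $3,250, leaving $5,079.
Student Loan Interest Credit: $157,350 is below the $166,300 cutoff, so the full $5,850 applies.
Total: $3,788 + $5,079 + $5,850 = $14,717.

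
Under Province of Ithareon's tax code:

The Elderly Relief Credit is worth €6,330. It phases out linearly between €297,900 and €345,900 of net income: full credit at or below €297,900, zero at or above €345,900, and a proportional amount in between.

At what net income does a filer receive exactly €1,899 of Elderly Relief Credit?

€1,899 is 1,899/6,330 of the full €6,330, so 4,431/6,330 of the €48,000 range has been used: income = €297,900 + €48,000 × 4,431/6,330 = €331,500.

€331,500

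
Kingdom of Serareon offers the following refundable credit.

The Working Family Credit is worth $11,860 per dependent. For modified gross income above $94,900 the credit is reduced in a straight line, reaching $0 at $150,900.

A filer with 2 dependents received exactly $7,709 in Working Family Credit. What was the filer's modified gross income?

$132,700

Full credit = 2 × $11,860 = $23,720.
$7,709 is 7,709/23,720 of the full $23,720, so 16,011/23,720 of the $56,000 range has been used: income = $94,900 + $56,000 × 16,011/23,720 = $132,700.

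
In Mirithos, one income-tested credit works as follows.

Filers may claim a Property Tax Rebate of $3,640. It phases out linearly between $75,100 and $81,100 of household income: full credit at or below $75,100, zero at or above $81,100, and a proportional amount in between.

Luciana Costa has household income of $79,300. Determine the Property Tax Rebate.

Property Tax Rebate: $79,300 is $4,200 into a $6,000 phase-out range, leaving 1,800/6,000 of the credit: $3,640 × 1,800/6,000 = $1,092.

$1,092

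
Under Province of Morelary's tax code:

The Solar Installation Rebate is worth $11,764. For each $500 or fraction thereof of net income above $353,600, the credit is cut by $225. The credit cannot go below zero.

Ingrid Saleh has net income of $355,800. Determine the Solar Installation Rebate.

Solar Installation Rebate: income exceeds $353,600 by $2,200, which is 5 full-or-partial $500 increments; reduction = 5 × $225 = $1,125, leaving $10,639.

$10,639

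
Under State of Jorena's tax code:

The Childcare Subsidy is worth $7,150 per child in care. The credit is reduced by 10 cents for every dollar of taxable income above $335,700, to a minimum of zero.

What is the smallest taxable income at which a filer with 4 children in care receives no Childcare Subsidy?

Full credit = 4 × $7,150 = $28,600.
The credit falls by 10% of each dollar above $335,700, so it reaches zero when the excess is $28,600 / 10% = $286,000: income = $335,700 + $286,000 = $621,700.

$621,700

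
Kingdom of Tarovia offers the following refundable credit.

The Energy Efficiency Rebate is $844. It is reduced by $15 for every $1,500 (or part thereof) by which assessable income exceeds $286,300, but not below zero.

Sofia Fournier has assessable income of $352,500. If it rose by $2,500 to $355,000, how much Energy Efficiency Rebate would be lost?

At $352,500 — income exceeds $286,300 by $66,200, which is 45 full-or-partial $1,500 increments; reduction = 45 × $15 = $675, leaving $169.
At $355,000 — income exceeds $286,300 by $68,700, which is 46 full-or-partial $1,500 increments; reduction = 46 × $15 = $690, leaving $154.
Lost: $169 − $154 = $15.

$15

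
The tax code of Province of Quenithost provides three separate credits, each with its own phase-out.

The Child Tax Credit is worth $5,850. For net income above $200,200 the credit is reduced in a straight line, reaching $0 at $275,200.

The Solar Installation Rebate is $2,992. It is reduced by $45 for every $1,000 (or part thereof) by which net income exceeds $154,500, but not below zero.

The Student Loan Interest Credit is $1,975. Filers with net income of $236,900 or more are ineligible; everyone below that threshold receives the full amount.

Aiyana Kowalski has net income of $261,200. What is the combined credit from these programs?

Child Tax Credit: $261,200 is $61,000 into a $75,000 phase-out range, leaving 14,000/75,000 of the credit: $5,850 × 14,000/75,000 = $1,092.
Solar Installation Rebate: income exceeds $154,500 by $106,700 → 107 increments × $45 = $4,815 ≥ base, so the credit is $0.
Student Loan Interest Credit: $261,200 meets or exceeds the $236,900 cutoff, so the credit is $0.
Total: $1,092 + $0 + $0 = $1,092.

$1,092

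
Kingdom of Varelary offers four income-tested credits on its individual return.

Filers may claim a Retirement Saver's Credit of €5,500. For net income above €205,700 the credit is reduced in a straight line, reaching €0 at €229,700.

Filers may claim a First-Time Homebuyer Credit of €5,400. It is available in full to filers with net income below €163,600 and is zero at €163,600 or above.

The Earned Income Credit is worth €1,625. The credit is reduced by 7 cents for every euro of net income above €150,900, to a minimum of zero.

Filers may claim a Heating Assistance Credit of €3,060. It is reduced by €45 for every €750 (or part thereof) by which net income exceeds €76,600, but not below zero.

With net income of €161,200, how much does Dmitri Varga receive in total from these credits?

€11,804

Retirement Saver's Credit: €161,200 is at or below the €205,700 threshold, so the full €5,500 applies.
First-Time Homebuyer Credit: €161,200 is below the €163,600 cutoff, so the full €5,400 applies.
Earned Income Credit: 7% of the €10,300 excess over €150,900 is €721; credit = €1,625 − €721 = €904.
Heating Assistance Credit: income exceeds €76,600 by €84,600 → 113 increments × €45 = €5,085 ≥ base, so the credit is €0.
Total: €5,500 + €5,400 + €904 + €0 = €11,804.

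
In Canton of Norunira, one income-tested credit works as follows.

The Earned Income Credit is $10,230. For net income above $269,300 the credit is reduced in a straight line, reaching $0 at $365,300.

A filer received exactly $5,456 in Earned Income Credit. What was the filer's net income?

$314,100

$5,456 is 5,456/10,230 of the full $10,230, so 4,774/10,230 of the $96,000 range has been used: income = $269,300 + $96,000 × 4,774/10,230 = $314,100.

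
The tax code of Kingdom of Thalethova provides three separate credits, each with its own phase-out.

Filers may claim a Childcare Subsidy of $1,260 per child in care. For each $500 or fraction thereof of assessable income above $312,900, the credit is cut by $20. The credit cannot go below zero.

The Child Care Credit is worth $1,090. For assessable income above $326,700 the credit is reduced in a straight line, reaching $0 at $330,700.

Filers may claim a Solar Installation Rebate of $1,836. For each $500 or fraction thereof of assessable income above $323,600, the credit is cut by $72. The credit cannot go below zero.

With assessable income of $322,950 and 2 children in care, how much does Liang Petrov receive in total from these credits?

Childcare Subsidy: base = 2 × $1,260 = $2,520. income exceeds $312,900 by $10,050, which is 21 full-or-partial $500 increments; reduction = 21 × $20 = $420, leaving $2,100.
Child Care Credit: $322,950 is at or below the $326,700 threshold, so the full $1,090 applies.
Solar Installation Rebate: $322,950 is at or below the $323,600 threshold, so the full $1,836 applies.
Total: $2,100 + $1,090 + $1,836 = $5,026.

$5,026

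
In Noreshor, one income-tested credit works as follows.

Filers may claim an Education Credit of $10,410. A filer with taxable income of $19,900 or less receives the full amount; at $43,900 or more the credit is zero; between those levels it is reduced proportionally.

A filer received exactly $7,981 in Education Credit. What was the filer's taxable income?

$7,981 is 7,981/10,410 of the full $10,410, so 2,429/10,410 of the $24,000 range has been used: income = $19,900 + $24,000 × 2,429/10,410 = $25,500.

$25,500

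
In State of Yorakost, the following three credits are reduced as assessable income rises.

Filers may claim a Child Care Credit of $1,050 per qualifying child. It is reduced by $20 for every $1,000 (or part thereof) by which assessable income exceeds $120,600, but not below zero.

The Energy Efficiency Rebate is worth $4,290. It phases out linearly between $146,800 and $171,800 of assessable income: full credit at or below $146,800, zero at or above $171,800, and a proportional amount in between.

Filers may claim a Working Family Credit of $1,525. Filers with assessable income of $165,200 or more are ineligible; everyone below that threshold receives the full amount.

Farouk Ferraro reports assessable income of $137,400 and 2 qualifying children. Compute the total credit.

$7,575

Child Care Credit: base = 2 × $1,050 = $2,100. income exceeds $120,600 by $16,800, which is 17 full-or-partial $1,000 increments; reduction = 17 × $20 = $340, leaving $1,760.
Energy Efficiency Rebate: $137,400 is at or below the $146,800 threshold, so the full $4,290 applies.
Working Family Credit: $137,400 is below the $165,200 cutoff, so the full $1,525 applies.
Total: $1,760 + $4,290 + $1,525 = $7,575.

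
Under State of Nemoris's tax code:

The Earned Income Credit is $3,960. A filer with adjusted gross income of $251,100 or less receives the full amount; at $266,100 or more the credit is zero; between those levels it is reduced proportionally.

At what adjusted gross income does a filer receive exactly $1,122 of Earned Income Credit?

$261,850

$1,122 is 1,122/3,960 of the full $3,960, so 2,838/3,960 of the $15,000 range has been used: income = $251,100 + $15,000 × 2,838/3,960 = $261,850.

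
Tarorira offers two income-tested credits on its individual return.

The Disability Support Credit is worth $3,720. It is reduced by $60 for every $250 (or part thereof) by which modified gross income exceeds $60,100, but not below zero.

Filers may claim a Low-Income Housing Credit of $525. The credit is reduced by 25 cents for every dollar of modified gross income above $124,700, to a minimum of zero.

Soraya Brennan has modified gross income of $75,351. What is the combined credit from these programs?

Disability Support Credit: income exceeds $60,100 by $15,251 → 62 increments × $60 = $3,720 ≥ base, so the credit is $0.
Low-Income Housing Credit: $75,351 is at or below the $124,700 threshold, so the full $525 applies.
Total: $0 + $525 = $525.

$525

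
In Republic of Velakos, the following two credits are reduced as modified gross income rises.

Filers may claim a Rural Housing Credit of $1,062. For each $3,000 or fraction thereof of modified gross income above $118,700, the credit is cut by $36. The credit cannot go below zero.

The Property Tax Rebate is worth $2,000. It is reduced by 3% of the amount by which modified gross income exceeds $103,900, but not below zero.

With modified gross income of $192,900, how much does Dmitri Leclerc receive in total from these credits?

$162

Rural Housing Credit: income exceeds $118,700 by $74,200, which is 25 full-or-partial $3,000 increments; reduction = 25 × $36 = $900, leaving $162.
Property Tax Rebate: 3% of the $89,000 excess over $103,900 is $2,670 ≥ base, so the credit is $0.
Total: $162 + $0 = $162.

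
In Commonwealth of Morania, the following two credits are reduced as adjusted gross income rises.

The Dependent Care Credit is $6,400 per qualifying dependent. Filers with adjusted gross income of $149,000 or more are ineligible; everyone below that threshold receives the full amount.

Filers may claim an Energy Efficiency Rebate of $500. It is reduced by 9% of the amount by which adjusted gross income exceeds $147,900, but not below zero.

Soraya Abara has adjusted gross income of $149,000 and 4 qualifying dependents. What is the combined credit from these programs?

Dependent Care Credit: base = 4 × $6,400 = $25,600. $149,000 meets or exceeds the $149,000 cutoff, so the credit is $0.
Energy Efficiency Rebate: 9% of the $1,100 excess over $147,900 is $99; credit = $500 − $99 = $401.
Total: $0 + $401 = $401.

$401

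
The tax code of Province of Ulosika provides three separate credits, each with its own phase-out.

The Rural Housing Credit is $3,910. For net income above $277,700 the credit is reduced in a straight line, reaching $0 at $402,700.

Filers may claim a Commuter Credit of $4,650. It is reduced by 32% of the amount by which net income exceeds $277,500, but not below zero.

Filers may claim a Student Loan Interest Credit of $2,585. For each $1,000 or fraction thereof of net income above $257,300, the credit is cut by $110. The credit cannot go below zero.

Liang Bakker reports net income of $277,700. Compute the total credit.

$8,771

Rural Housing Credit: $277,700 is at or below the $277,700 threshold, so the full $3,910 applies.
Commuter Credit: 32% of the $200 excess over $277,500 is $64; credit = $4,650 − $64 = $4,586.
Student Loan Interest Credit: income exceeds $257,300 by $20,400, which is 21 full-or-partial $1,000 increments; reduction = 21 × $110 = $2,310, leaving $275.
Total: $3,910 + $4,586 + $275 = $8,771.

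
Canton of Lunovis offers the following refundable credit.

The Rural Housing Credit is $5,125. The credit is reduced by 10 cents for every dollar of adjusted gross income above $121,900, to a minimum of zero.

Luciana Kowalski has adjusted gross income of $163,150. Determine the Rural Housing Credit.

Rural Housing Credit: 10% of the $41,250 excess over $121,900 is $4,125; credit = $5,125 − $4,125 = $1,000.

$1,000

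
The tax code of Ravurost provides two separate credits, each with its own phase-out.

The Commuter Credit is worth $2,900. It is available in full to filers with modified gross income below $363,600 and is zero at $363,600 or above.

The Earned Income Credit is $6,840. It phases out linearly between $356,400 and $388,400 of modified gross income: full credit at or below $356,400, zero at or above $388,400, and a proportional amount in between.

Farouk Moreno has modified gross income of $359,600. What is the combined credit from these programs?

Commuter Credit: $359,600 is below the $363,600 cutoff, so the full $2,900 applies.
Earned Income Credit: $359,600 is $3,200 into a $32,000 phase-out range, leaving 28,800/32,000 of the credit: $6,840 × 28,800/32,000 = $6,156.
Total: $2,900 + $6,156 = $9,056.

$9,056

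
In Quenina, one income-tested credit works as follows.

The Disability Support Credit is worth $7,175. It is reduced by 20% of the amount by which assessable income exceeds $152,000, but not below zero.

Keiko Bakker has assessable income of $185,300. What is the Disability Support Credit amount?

$515

Disability Support Credit: 20% of the $33,300 excess over $152,000 is $6,660; credit = $7,175 − $6,660 = $515.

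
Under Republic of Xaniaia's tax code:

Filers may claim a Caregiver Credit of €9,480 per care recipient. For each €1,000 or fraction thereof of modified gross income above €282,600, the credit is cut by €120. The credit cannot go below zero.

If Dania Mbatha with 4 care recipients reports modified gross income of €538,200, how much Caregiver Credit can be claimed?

€7,200

Caregiver Credit: base = 4 × €9,480 = €37,920. income exceeds €282,600 by €255,600, which is 256 full-or-partial €1,000 increments; reduction = 256 × €120 = €30,720, leaving €7,200.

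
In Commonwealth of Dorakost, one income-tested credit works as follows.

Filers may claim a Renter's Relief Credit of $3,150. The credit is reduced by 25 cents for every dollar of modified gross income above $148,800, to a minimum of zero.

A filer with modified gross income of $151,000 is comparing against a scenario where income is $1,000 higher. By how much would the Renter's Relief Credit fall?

$250

At $151,000 — 25% of the $2,200 excess over $148,800 is $550; credit = $3,150 − $550 = $2,600.
At $152,000 — 25% of the $3,200 excess over $148,800 is $800; credit = $3,150 − $800 = $2,350.
Lost: $2,600 − $2,350 = $250.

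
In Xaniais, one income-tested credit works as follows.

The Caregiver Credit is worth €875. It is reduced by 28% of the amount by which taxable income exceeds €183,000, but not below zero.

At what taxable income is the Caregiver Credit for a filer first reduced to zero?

€186,125

The credit falls by 28% of each euro above €183,000, so it reaches zero when the excess is €875 / 28% = €3,125: income = €183,000 + €3,125 = €186,125.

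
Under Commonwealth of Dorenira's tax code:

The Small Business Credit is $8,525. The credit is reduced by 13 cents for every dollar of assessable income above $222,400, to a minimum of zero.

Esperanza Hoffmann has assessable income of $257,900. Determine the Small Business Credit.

Small Business Credit: 13% of the $35,500 excess over $222,400 is $4,615; credit = $8,525 − $4,615 = $3,910.

$3,910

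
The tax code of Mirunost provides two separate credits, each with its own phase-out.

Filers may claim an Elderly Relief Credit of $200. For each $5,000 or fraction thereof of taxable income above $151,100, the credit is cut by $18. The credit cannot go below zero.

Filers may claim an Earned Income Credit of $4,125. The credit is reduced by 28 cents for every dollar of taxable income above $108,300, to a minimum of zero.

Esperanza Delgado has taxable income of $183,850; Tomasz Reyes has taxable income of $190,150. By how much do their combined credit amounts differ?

$18

Esperanza ($183,850): Elderly Relief Credit: income exceeds $151,100 by $32,750, which is 7 full-or-partial $5,000 increments; reduction = 7 × $18 = $126, leaving $74. Earned Income Credit: 28% of the $75,550 excess over $108,300 is $21,154 ≥ base, so the credit is $0. total $74 + $0 = $74
Tomasz ($190,150): Elderly Relief Credit: income exceeds $151,100 by $39,050, which is 8 full-or-partial $5,000 increments; reduction = 8 × $18 = $144, leaving $56. Earned Income Credit: 28% of the $81,850 excess over $108,300 is $22,918 ≥ base, so the credit is $0. total $56 + $0 = $56
Difference: |$74 − $56| = $18.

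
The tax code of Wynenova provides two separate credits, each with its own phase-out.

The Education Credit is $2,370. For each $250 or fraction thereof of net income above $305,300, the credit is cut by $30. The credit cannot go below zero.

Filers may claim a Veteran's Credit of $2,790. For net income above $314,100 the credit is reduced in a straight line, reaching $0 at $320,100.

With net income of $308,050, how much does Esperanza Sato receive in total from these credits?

Education Credit: income exceeds $305,300 by $2,750, which is 11 full-or-partial $250 increments; reduction = 11 × $30 = $330, leaving $2,040.
Veteran's Credit: $308,050 is at or below the $314,100 threshold, so the full $2,790 applies.
Total: $2,040 + $2,790 = $4,830.

$4,830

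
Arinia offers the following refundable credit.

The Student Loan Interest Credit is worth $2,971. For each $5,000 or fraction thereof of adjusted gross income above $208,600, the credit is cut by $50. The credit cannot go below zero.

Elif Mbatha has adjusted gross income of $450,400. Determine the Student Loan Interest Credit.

Student Loan Interest Credit: income exceeds $208,600 by $241,800, which is 49 full-or-partial $5,000 increments; reduction = 49 × $50 = $2,450, leaving $521.

$521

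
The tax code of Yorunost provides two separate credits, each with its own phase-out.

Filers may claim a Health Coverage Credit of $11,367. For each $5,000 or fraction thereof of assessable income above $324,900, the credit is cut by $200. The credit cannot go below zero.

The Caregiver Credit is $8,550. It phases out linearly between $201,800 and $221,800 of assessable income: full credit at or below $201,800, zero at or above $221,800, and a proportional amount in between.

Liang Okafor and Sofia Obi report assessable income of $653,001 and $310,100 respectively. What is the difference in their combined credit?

$11,367

Liang ($653,001): Health Coverage Credit: income exceeds $324,900 by $328,101 → 66 increments × $200 = $13,200 ≥ base, so the credit is $0. Caregiver Credit: $653,001 is at or above $221,800, so the credit is $0. total $0 + $0 = $0
Sofia ($310,100): Health Coverage Credit: $310,100 is at or below the $324,900 threshold, so the full $11,367 applies. Caregiver Credit: $310,100 is at or above $221,800, so the credit is $0. total $11,367 + $0 = $11,367
Difference: |$0 − $11,367| = $11,367.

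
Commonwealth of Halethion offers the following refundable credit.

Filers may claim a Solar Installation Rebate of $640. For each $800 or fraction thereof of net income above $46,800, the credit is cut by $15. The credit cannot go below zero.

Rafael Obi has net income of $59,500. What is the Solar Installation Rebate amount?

$400

Solar Installation Rebate: income exceeds $46,800 by $12,700, which is 16 full-or-partial $800 increments; reduction = 16 × $15 = $240, leaving $400.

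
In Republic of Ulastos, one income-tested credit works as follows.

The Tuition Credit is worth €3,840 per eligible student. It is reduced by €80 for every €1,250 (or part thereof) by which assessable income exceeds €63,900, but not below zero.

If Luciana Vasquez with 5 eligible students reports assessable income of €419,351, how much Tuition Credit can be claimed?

Tuition Credit: base = 5 × €3,840 = €19,200. income exceeds €63,900 by €355,451 → 285 increments × €80 = €22,800 ≥ base, so the credit is €0.

€0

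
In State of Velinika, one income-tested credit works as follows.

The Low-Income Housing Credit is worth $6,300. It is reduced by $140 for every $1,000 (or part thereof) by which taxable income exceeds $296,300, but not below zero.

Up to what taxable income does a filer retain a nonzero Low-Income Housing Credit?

After 44 increments the reduction is 44 × $140 = $6,160, leaving $140; one more increment wipes it out. Increment 44 ends at excess 44 × $1,000 = $44,000, so the highest qualifying income is $296,300 + $44,000 = $340,300.

$340,300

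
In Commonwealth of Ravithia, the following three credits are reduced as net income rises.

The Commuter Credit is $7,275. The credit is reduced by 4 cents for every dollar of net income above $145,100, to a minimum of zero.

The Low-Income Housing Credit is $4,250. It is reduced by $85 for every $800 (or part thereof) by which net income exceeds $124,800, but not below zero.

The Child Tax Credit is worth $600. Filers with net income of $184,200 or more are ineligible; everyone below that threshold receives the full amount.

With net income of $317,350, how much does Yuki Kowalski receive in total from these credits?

Commuter Credit: 4% of the $172,250 excess over $145,100 is $6,890; credit = $7,275 − $6,890 = $385.
Low-Income Housing Credit: income exceeds $124,800 by $192,550 → 241 increments × $85 = $20,485 ≥ base, so the credit is $0.
Child Tax Credit: $317,350 meets or exceeds the $184,200 cutoff, so the credit is $0.
Total: $385 + $0 + $0 = $385.

$385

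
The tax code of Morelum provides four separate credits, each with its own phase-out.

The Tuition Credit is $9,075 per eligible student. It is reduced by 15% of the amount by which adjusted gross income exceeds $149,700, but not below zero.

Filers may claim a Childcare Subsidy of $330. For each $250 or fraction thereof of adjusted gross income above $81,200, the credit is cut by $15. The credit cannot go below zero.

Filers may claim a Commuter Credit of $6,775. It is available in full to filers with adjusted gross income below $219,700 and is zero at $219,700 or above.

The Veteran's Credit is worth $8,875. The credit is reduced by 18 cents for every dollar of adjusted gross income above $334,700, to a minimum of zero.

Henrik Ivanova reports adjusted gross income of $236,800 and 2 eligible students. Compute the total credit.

Tuition Credit: base = 2 × $9,075 = $18,150. 15% of the $87,100 excess over $149,700 is $13,065; credit = $18,150 − $13,065 = $5,085.
Childcare Subsidy: income exceeds $81,200 by $155,600 → 623 increments × $15 = $9,345 ≥ base, so the credit is $0.
Commuter Credit: $236,800 meets or exceeds the $219,700 cutoff, so the credit is $0.
Veteran's Credit: $236,800 is at or below the $334,700 threshold, so the full $8,875 applies.
Total: $5,085 + $0 + $0 + $8,875 = $13,960.

$13,960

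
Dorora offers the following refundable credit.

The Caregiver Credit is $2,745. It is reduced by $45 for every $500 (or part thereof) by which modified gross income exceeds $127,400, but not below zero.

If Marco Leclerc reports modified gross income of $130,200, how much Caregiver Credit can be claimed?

Caregiver Credit: income exceeds $127,400 by $2,800, which is 6 full-or-partial $500 increments; reduction = 6 × $45 = $270, leaving $2,475.

$2,475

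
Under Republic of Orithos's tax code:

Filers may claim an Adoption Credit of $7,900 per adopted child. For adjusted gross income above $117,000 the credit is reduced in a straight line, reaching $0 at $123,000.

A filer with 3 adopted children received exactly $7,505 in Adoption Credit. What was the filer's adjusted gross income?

Full credit = 3 × $7,900 = $23,700.
$7,505 is 7,505/23,700 of the full $23,700, so 16,195/23,700 of the $6,000 range has been used: income = $117,000 + $6,000 × 16,195/23,700 = $121,100.

$121,100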